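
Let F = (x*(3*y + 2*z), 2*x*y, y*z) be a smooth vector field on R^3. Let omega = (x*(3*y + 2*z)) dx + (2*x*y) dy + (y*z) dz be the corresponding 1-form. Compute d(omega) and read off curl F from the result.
d(omega) = (z) dy ∧ dz + (2*x) dz ∧ dx + (-3*x + 2*y) dx ∧ dy; curl F = (z, 2*x, -3*x + 2*y)

d omega = sum_{i<j} (∂f_j/∂x_i - ∂f_i/∂x_j) dx_i ∧ dx_j. Under the identification (dy ∧ dz, dz ∧ dx, dx ∧ dy) ↔ (e_x, e_y, e_z), the coefficients are exactly the components of curl F. Compute:
  ∂R/∂y - ∂Q/∂z = (z) - (0) = z
  ∂P/∂z - ∂R/∂x = (2*x) - (0) = 2*x
  ∂Q/∂x - ∂P/∂y = (2*y) - (3*x) = -3*x + 2*y.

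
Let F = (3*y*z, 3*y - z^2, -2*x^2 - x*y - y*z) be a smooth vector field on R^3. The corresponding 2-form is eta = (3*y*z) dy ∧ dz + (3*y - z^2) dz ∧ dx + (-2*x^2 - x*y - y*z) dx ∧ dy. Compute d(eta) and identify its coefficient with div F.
d(eta) = (3 - y) dx ∧ dy ∧ dz; div F = 3 - y

For a 2-form in R^3 of the form above, applying d gives a 3-form with coefficient ∂P/∂x + ∂Q/∂y + ∂R/∂z:
  ∂P/∂x = 0
  ∂Q/∂y = 3
  ∂R/∂z = -y
Sum = 3 - y, which is exactly div F.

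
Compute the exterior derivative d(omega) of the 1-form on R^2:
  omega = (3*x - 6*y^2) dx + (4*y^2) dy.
d(omega) = (12*y) dx ∧ dy

For a 1-form omega = sum_i f_i dx_i, the exterior derivative is
  d(omega) = sum_{i < j} (∂f_j/∂x_i - ∂f_i/∂x_j) dx_i ∧ dx_j.
  coefficient of dx ∧ dy: ∂f_2/∂x - ∂f_1/∂y = ∂(4*y^2)/∂x - ∂(3*x - 6*y^2)/∂y = 12*y
Assembling: d(omega) = (12*y) dx ∧ dy.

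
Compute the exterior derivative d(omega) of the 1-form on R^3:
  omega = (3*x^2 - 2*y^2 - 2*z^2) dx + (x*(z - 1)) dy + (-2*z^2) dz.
d(omega) = (4*y + z - 1) dx ∧ dy + (4*z) dx ∧ dz + (-x) dy ∧ dz

For a 1-form omega = sum_i f_i dx_i, the exterior derivative is
  d(omega) = sum_{i < j} (∂f_j/∂x_i - ∂f_i/∂x_j) dx_i ∧ dx_j.
  coefficient of dx ∧ dy: ∂f_2/∂x - ∂f_1/∂y = ∂(x*(z - 1))/∂x - ∂(3*x^2 - 2*y^2 - 2*z^2)/∂y = 4*y + z - 1
  coefficient of dx ∧ dz: ∂f_3/∂x - ∂f_1/∂z = ∂(-2*z^2)/∂x - ∂(3*x^2 - 2*y^2 - 2*z^2)/∂z = 4*z
  coefficient of dy ∧ dz: ∂f_3/∂y - ∂f_2/∂z = ∂(-2*z^2)/∂y - ∂(x*(z - 1))/∂z = -x
Assembling: d(omega) = (4*y + z - 1) dx ∧ dy + (4*z) dx ∧ dz + (-x) dy ∧ dz.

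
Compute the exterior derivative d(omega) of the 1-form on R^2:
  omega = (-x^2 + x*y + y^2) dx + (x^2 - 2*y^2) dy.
d(omega) = (x - 2*y) dx ∧ dy

For a 1-form omega = sum_i f_i dx_i, the exterior derivative is
  d(omega) = sum_{i < j} (∂f_j/∂x_i - ∂f_i/∂x_j) dx_i ∧ dx_j.
  coefficient of dx ∧ dy: ∂f_2/∂x - ∂f_1/∂y = ∂(x^2 - 2*y^2)/∂x - ∂(-x^2 + x*y + y^2)/∂y = x - 2*y
Assembling: d(omega) = (x - 2*y) dx ∧ dy.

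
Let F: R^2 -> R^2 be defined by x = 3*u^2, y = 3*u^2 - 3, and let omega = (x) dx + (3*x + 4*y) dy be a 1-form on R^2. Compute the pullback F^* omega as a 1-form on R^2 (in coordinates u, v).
F^* omega = (144*u^3 - 72*u) du

Using F^*(f dg) = (f ∘ F) d(g ∘ F), substitute each coordinate x_i by F_i(u, v) in f_i, and replace dx_i by d F_i = (∂F_i/∂u) du + (∂F_i/∂v) dv.
  For the x component: f_1(F) = 3*u^2; d F_1 = (6*u) du + (0) dv
  For the y component: f_2(F) = 21*u^2 - 12; d F_2 = (6*u) du + (0) dv
Combining and collecting du, dv coefficients:
  coeff of du: 144*u^3 - 72*u
  coeff of dv: 0
F^* omega = (144*u^3 - 72*u) du.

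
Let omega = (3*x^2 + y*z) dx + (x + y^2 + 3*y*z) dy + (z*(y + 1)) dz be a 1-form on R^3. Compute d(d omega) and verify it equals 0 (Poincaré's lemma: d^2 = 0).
d(d omega) = 0

Step 1: d omega = sum_{i<j} (∂f_j/∂x_i - ∂f_i/∂x_j) dx_i ∧ dx_j:
  coeff of dx ∧ dy: 1 - z
  coeff of dx ∧ dz: -y
  coeff of dy ∧ dz: -3*y + z
Step 2: Apply d again to each 2-form coefficient. The only possible 3-form in R^3 is dx ∧ dy ∧ dz, with coefficient
  ∂(coeff of dy∧dz)/∂x - ∂(coeff of dx∧dz)/∂y + ∂(coeff of dx∧dy)/∂z
  = ∂/∂x (-3*y + z) - ∂/∂y (-y) + ∂/∂z (1 - z).
Each of these terms simplifies to sums of mixed partials that cancel in pairs. The result is 0 (by equality of mixed partials for smooth functions — Schwarz / Clairaut).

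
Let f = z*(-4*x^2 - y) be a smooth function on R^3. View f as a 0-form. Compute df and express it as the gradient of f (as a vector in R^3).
df = (-8*x*z) dx + (-z) dy + (-4*x^2 - y) dz; grad f = (-8*x*z, -z, -4*x^2 - y)

For a 0-form f, d f = (∂f/∂x) dx + (∂f/∂y) dy + (∂f/∂z) dz. The components of the vector representation are exactly the entries of grad f in Cartesian coordinates:
  ∂f/∂x = -8*x*z
  ∂f/∂y = -z
  ∂f/∂z = -4*x^2 - y.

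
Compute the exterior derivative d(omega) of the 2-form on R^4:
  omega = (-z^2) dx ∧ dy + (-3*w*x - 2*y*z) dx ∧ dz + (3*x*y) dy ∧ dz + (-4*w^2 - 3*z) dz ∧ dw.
d(omega) = (3*y) dx ∧ dy ∧ dz + (-3*x) dx ∧ dz ∧ dw

For a 2-form omega = sum_{i<j} g_{ij} dx_i ∧ dx_j, the exterior derivative is
  d(omega) = sum_{i<j} d(g_{ij}) ∧ dx_i ∧ dx_j = sum_{i<j, k} (∂g_{ij}/∂x_k) dx_k ∧ dx_i ∧ dx_j.
Expand each term, using dx_k ∧ dx_i ∧ dx_j = sgn(permutation) dx_{(a)} ∧ dx_{(b)} ∧ dx_{(c)} with (a < b < c) sorted:
  d(-z^2) includes (∂/∂z)(-z^2) dz = (-2*z) dz, which multiplied by dx ∧ dy gives (-2*z) dx ∧ dy ∧ dz
  d(-3*w*x - 2*y*z) includes (∂/∂y)(-3*w*x - 2*y*z) dy = (-2*z) dy, which multiplied by dx ∧ dz gives (2*z) dx ∧ dy ∧ dz
  d(-3*w*x - 2*y*z) includes (∂/∂w)(-3*w*x - 2*y*z) dw = (-3*x) dw, which multiplied by dx ∧ dz gives (-3*x) dx ∧ dz ∧ dw
  d(3*x*y) includes (∂/∂x)(3*x*y) dx = (3*y) dx, which multiplied by dy ∧ dz gives (3*y) dx ∧ dy ∧ dz
Collecting like 3-forms: d(omega) = (3*y) dx ∧ dy ∧ dz + (-3*x) dx ∧ dz ∧ dw.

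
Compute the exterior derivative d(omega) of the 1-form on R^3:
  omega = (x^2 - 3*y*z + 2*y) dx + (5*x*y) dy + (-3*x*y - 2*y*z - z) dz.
d(omega) = (5*y + 3*z - 2) dx ∧ dy + (-3*x - 2*z) dy ∧ dz

For a 1-form omega = sum_i f_i dx_i, the exterior derivative is
  d(omega) = sum_{i < j} (∂f_j/∂x_i - ∂f_i/∂x_j) dx_i ∧ dx_j.
  coefficient of dx ∧ dy: ∂f_2/∂x - ∂f_1/∂y = ∂(5*x*y)/∂x - ∂(x^2 - 3*y*z + 2*y)/∂y = 5*y + 3*z - 2
  coefficient of dy ∧ dz: ∂f_3/∂y - ∂f_2/∂z = ∂(-3*x*y - 2*y*z - z)/∂y - ∂(5*x*y)/∂z = -3*x - 2*z
Assembling: d(omega) = (5*y + 3*z - 2) dx ∧ dy + (-3*x - 2*z) dy ∧ dz.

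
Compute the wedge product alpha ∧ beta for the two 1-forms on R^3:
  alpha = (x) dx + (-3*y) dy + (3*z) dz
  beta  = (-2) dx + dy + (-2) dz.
alpha ∧ beta = (x - 6*y) dx ∧ dy + (-2*x + 6*z) dx ∧ dz + (6*y - 3*z) dy ∧ dz

Distribute the wedge, using dx_i ∧ dx_j = -dx_j ∧ dx_i and dx_i ∧ dx_i = 0. For each pair (i, j) with i < j, the coefficient of dx_i ∧ dx_j in alpha ∧ beta is (alpha_i * beta_j - alpha_j * beta_i). Collecting: alpha ∧ beta = (x - 6*y) dx ∧ dy + (-2*x + 6*z) dx ∧ dz + (6*y - 3*z) dy ∧ dz.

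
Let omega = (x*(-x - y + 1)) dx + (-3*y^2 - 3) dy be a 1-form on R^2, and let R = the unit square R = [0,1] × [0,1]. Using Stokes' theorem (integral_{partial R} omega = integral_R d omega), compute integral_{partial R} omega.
integral_(partial R) omega = 1/2

Stokes: integral_partial_R omega = integral_R d omega with d omega = (∂Q/∂x - ∂P/∂y) dx ∧ dy.
  ∂Q/∂x = 0
  ∂P/∂y = -x
  integrand = ∂Q/∂x - ∂P/∂y = x.
Integrating over R: integral_0^1 integral_0^1 (x) dx dy = 1/2.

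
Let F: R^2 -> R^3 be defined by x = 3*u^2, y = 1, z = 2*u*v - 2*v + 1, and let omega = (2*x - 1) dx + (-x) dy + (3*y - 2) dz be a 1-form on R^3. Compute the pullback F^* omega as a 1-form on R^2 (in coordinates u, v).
F^* omega = (36*u^3 - 6*u + 2*v) du + (2*u - 2) dv

Using F^*(f dg) = (f ∘ F) d(g ∘ F), substitute each coordinate x_i by F_i(u, v) in f_i, and replace dx_i by d F_i = (∂F_i/∂u) du + (∂F_i/∂v) dv.
  For the x component: f_1(F) = 6*u^2 - 1; d F_1 = (6*u) du + (0) dv
  For the y component: f_2(F) = -3*u^2; d F_2 = (0) du + (0) dv
  For the z component: f_3(F) = 1; d F_3 = (2*v) du + (2*u - 2) dv
Combining and collecting du, dv coefficients:
  coeff of du: 36*u^3 - 6*u + 2*v
  coeff of dv: 2*u - 2
F^* omega = (36*u^3 - 6*u + 2*v) du + (2*u - 2) dv.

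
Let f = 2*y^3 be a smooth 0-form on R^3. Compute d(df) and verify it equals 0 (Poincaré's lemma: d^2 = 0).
d(df) = 0

Step 1: df = sum_i (∂f/∂x_i) dx_i = (0) dx + (6*y^2) dy + (0) dz.
Step 2: Apply d again. Using the 1-form formula, the coefficient of dx ∧ dy in d(df) is ∂^2 f/∂x ∂y - ∂^2 f/∂y ∂x = (0) - (0) = 0 (equality of mixed partials for smooth f).
Similarly for dx ∧ dz and dy ∧ dz — all coefficients vanish. So d(df) = 0.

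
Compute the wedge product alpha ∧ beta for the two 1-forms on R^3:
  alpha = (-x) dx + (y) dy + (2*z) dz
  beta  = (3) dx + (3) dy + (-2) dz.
alpha ∧ beta = (-3*x - 3*y) dx ∧ dy + (2*x - 6*z) dx ∧ dz + (-2*y - 6*z) dy ∧ dz

Distribute the wedge, using dx_i ∧ dx_j = -dx_j ∧ dx_i and dx_i ∧ dx_i = 0. For each pair (i, j) with i < j, the coefficient of dx_i ∧ dx_j in alpha ∧ beta is (alpha_i * beta_j - alpha_j * beta_i). Collecting: alpha ∧ beta = (-3*x - 3*y) dx ∧ dy + (2*x - 6*z) dx ∧ dz + (-2*y - 6*z) dy ∧ dz.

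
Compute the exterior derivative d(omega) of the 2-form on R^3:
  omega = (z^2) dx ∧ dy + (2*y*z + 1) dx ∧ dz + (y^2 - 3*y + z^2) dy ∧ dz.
d(omega) = 0

For a 2-form omega = sum_{i<j} g_{ij} dx_i ∧ dx_j, the exterior derivative is
  d(omega) = sum_{i<j} d(g_{ij}) ∧ dx_i ∧ dx_j = sum_{i<j, k} (∂g_{ij}/∂x_k) dx_k ∧ dx_i ∧ dx_j.
Expand each term, using dx_k ∧ dx_i ∧ dx_j = sgn(permutation) dx_{(a)} ∧ dx_{(b)} ∧ dx_{(c)} with (a < b < c) sorted:
  d(z^2) includes (∂/∂z)(z^2) dz = (2*z) dz, which multiplied by dx ∧ dy gives (2*z) dx ∧ dy ∧ dz
  d(2*y*z + 1) includes (∂/∂y)(2*y*z + 1) dy = (2*z) dy, which multiplied by dx ∧ dz gives (-2*z) dx ∧ dy ∧ dz
Collecting like 3-forms: d(omega) = 0.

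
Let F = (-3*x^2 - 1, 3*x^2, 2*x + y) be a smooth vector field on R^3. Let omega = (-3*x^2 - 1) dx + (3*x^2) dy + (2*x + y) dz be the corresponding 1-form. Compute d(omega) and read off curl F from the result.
d(omega) = (1) dy ∧ dz + (-2) dz ∧ dx + (6*x) dx ∧ dy; curl F = (1, -2, 6*x)

d omega = sum_{i<j} (∂f_j/∂x_i - ∂f_i/∂x_j) dx_i ∧ dx_j. Under the identification (dy ∧ dz, dz ∧ dx, dx ∧ dy) ↔ (e_x, e_y, e_z), the coefficients are exactly the components of curl F. Compute:
  ∂R/∂y - ∂Q/∂z = (1) - (0) = 1
  ∂P/∂z - ∂R/∂x = (0) - (2) = -2
  ∂Q/∂x - ∂P/∂y = (6*x) - (0) = 6*x.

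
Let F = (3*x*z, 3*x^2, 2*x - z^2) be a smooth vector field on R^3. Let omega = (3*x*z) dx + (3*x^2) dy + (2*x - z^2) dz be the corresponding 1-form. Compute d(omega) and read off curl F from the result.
d(omega) = (0) dy ∧ dz + (3*x - 2) dz ∧ dx + (6*x) dx ∧ dy; curl F = (0, 3*x - 2, 6*x)

d omega = sum_{i<j} (∂f_j/∂x_i - ∂f_i/∂x_j) dx_i ∧ dx_j. Under the identification (dy ∧ dz, dz ∧ dx, dx ∧ dy) ↔ (e_x, e_y, e_z), the coefficients are exactly the components of curl F. Compute:
  ∂R/∂y - ∂Q/∂z = (0) - (0) = 0
  ∂P/∂z - ∂R/∂x = (3*x) - (2) = 3*x - 2
  ∂Q/∂x - ∂P/∂y = (6*x) - (0) = 6*x.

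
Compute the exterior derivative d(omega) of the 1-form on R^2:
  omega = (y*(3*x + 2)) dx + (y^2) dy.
d(omega) = (-3*x - 2) dx ∧ dy

For a 1-form omega = sum_i f_i dx_i, the exterior derivative is
  d(omega) = sum_{i < j} (∂f_j/∂x_i - ∂f_i/∂x_j) dx_i ∧ dx_j.
  coefficient of dx ∧ dy: ∂f_2/∂x - ∂f_1/∂y = ∂(y^2)/∂x - ∂(y*(3*x + 2))/∂y = -3*x - 2
Assembling: d(omega) = (-3*x - 2) dx ∧ dy.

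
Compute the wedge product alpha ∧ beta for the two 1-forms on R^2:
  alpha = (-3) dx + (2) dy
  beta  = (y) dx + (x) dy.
alpha ∧ beta = (-3*x - 2*y) dx ∧ dy

Distribute the wedge, using dx_i ∧ dx_j = -dx_j ∧ dx_i and dx_i ∧ dx_i = 0. For each pair (i, j) with i < j, the coefficient of dx_i ∧ dx_j in alpha ∧ beta is (alpha_i * beta_j - alpha_j * beta_i). Collecting: alpha ∧ beta = (-3*x - 2*y) dx ∧ dy.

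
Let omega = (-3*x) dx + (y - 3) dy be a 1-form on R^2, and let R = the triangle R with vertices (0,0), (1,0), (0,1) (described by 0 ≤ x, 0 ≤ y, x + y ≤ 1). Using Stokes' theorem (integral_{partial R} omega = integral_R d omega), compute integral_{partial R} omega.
integral_(partial R) omega = 0

Stokes: integral_partial_R omega = integral_R d omega with d omega = (∂Q/∂x - ∂P/∂y) dx ∧ dy.
  ∂Q/∂x = 0
  ∂P/∂y = 0
  integrand = ∂Q/∂x - ∂P/∂y = 0.
Integrating over R: integral_0^1 integral_0^{1-x} (0) dy dx = 0.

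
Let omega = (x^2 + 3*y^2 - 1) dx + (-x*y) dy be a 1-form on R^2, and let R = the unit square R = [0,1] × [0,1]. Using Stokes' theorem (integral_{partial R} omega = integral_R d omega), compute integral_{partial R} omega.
integral_(partial R) omega = -7/2

Stokes: integral_partial_R omega = integral_R d omega with d omega = (∂Q/∂x - ∂P/∂y) dx ∧ dy.
  ∂Q/∂x = -y
  ∂P/∂y = 6*y
  integrand = ∂Q/∂x - ∂P/∂y = -7*y.
Integrating over R: integral_0^1 integral_0^1 (-7*y) dx dy = -7/2.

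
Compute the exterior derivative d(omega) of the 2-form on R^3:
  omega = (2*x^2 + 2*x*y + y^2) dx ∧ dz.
d(omega) = (-2*x - 2*y) dx ∧ dy ∧ dz

For a 2-form omega = sum_{i<j} g_{ij} dx_i ∧ dx_j, the exterior derivative is
  d(omega) = sum_{i<j} d(g_{ij}) ∧ dx_i ∧ dx_j = sum_{i<j, k} (∂g_{ij}/∂x_k) dx_k ∧ dx_i ∧ dx_j.
Expand each term, using dx_k ∧ dx_i ∧ dx_j = sgn(permutation) dx_{(a)} ∧ dx_{(b)} ∧ dx_{(c)} with (a < b < c) sorted:
  d(2*x^2 + 2*x*y + y^2) includes (∂/∂y)(2*x^2 + 2*x*y + y^2) dy = (2*x + 2*y) dy, which multiplied by dx ∧ dz gives (-2*x - 2*y) dx ∧ dy ∧ dz
Collecting like 3-forms: d(omega) = (-2*x - 2*y) dx ∧ dy ∧ dz.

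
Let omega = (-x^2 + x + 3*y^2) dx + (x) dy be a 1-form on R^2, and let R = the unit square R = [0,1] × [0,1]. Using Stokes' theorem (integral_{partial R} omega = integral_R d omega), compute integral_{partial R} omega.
integral_(partial R) omega = -2

Stokes: integral_partial_R omega = integral_R d omega with d omega = (∂Q/∂x - ∂P/∂y) dx ∧ dy.
  ∂Q/∂x = 1
  ∂P/∂y = 6*y
  integrand = ∂Q/∂x - ∂P/∂y = 1 - 6*y.
Integrating over R: integral_0^1 integral_0^1 (1 - 6*y) dx dy = -2.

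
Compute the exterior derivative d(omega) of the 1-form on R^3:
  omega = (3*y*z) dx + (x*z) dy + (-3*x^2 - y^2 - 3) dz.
d(omega) = (-2*z) dx ∧ dy + (-6*x - 3*y) dx ∧ dz + (-x - 2*y) dy ∧ dz

For a 1-form omega = sum_i f_i dx_i, the exterior derivative is
  d(omega) = sum_{i < j} (∂f_j/∂x_i - ∂f_i/∂x_j) dx_i ∧ dx_j.
  coefficient of dx ∧ dy: ∂f_2/∂x - ∂f_1/∂y = ∂(x*z)/∂x - ∂(3*y*z)/∂y = -2*z
  coefficient of dx ∧ dz: ∂f_3/∂x - ∂f_1/∂z = ∂(-3*x^2 - y^2 - 3)/∂x - ∂(3*y*z)/∂z = -6*x - 3*y
  coefficient of dy ∧ dz: ∂f_3/∂y - ∂f_2/∂z = ∂(-3*x^2 - y^2 - 3)/∂y - ∂(x*z)/∂z = -x - 2*y
Assembling: d(omega) = (-2*z) dx ∧ dy + (-6*x - 3*y) dx ∧ dz + (-x - 2*y) dy ∧ dz.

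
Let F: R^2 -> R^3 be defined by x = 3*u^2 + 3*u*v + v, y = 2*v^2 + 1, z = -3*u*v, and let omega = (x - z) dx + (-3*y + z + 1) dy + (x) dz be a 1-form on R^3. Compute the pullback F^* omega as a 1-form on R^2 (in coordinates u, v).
F^* omega = (3*u*(6*u^2 + 12*u*v + 3*v^2 + 2*v)) du + (9*u^2*v + 3*u^2 - 12*u*v^2 + 6*u*v - 24*v^3 - 7*v) dv

Using F^*(f dg) = (f ∘ F) d(g ∘ F), substitute each coordinate x_i by F_i(u, v) in f_i, and replace dx_i by d F_i = (∂F_i/∂u) du + (∂F_i/∂v) dv.
  For the x component: f_1(F) = 3*u^2 + 6*u*v + v; d F_1 = (6*u + 3*v) du + (3*u + 1) dv
  For the y component: f_2(F) = -3*u*v - 6*v^2 - 2; d F_2 = (0) du + (4*v) dv
  For the z component: f_3(F) = 3*u^2 + 3*u*v + v; d F_3 = (-3*v) du + (-3*u) dv
Combining and collecting du, dv coefficients:
  coeff of du: 3*u*(6*u^2 + 12*u*v + 3*v^2 + 2*v)
  coeff of dv: 9*u^2*v + 3*u^2 - 12*u*v^2 + 6*u*v - 24*v^3 - 7*v
F^* omega = (3*u*(6*u^2 + 12*u*v + 3*v^2 + 2*v)) du + (9*u^2*v + 3*u^2 - 12*u*v^2 + 6*u*v - 24*v^3 - 7*v) dv.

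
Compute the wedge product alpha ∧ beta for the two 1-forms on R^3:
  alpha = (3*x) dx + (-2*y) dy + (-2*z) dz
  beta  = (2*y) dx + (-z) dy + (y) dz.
alpha ∧ beta = (-3*x*z + 4*y^2) dx ∧ dy + (y*(3*x + 4*z)) dx ∧ dz + (-2*y^2 - 2*z^2) dy ∧ dz

Distribute the wedge, using dx_i ∧ dx_j = -dx_j ∧ dx_i and dx_i ∧ dx_i = 0. For each pair (i, j) with i < j, the coefficient of dx_i ∧ dx_j in alpha ∧ beta is (alpha_i * beta_j - alpha_j * beta_i). Collecting: alpha ∧ beta = (-3*x*z + 4*y^2) dx ∧ dy + (y*(3*x + 4*z)) dx ∧ dz + (-2*y^2 - 2*z^2) dy ∧ dz.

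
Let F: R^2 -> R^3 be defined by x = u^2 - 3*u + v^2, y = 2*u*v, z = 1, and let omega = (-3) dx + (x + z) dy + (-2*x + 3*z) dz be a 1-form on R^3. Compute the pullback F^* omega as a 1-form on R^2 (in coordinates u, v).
F^* omega = (2*u^2*v - 6*u*v - 6*u + 2*v^3 + 2*v + 9) du + (2*u^3 - 6*u^2 + 2*u*v^2 + 2*u - 6*v) dv

Using F^*(f dg) = (f ∘ F) d(g ∘ F), substitute each coordinate x_i by F_i(u, v) in f_i, and replace dx_i by d F_i = (∂F_i/∂u) du + (∂F_i/∂v) dv.
  For the x component: f_1(F) = -3; d F_1 = (2*u - 3) du + (2*v) dv
  For the y component: f_2(F) = u^2 - 3*u + v^2 + 1; d F_2 = (2*v) du + (2*u) dv
  For the z component: f_3(F) = -2*u^2 + 6*u - 2*v^2 + 3; d F_3 = (0) du + (0) dv
Combining and collecting du, dv coefficients:
  coeff of du: 2*u^2*v - 6*u*v - 6*u + 2*v^3 + 2*v + 9
  coeff of dv: 2*u^3 - 6*u^2 + 2*u*v^2 + 2*u - 6*v
F^* omega = (2*u^2*v - 6*u*v - 6*u + 2*v^3 + 2*v + 9) du + (2*u^3 - 6*u^2 + 2*u*v^2 + 2*u - 6*v) dv.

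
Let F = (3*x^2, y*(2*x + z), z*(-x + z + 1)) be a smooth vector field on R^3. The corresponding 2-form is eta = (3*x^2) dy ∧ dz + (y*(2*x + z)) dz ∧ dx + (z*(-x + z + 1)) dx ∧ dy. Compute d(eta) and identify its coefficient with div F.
d(eta) = (7*x + 3*z + 1) dx ∧ dy ∧ dz; div F = 7*x + 3*z + 1

For a 2-form in R^3 of the form above, applying d gives a 3-form with coefficient ∂P/∂x + ∂Q/∂y + ∂R/∂z:
  ∂P/∂x = 6*x
  ∂Q/∂y = 2*x + z
  ∂R/∂z = -x + 2*z + 1
Sum = 7*x + 3*z + 1, which is exactly div F.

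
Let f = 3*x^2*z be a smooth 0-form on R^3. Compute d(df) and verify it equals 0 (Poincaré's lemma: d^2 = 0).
d(df) = 0

Step 1: df = sum_i (∂f/∂x_i) dx_i = (6*x*z) dx + (0) dy + (3*x^2) dz.
Step 2: Apply d again. Using the 1-form formula, the coefficient of dx ∧ dy in d(df) is ∂^2 f/∂x ∂y - ∂^2 f/∂y ∂x = (0) - (0) = 0 (equality of mixed partials for smooth f).
Similarly for dx ∧ dz and dy ∧ dz — all coefficients vanish. So d(df) = 0.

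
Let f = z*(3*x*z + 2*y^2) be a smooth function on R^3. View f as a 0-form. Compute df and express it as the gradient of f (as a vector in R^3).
df = (3*z^2) dx + (4*y*z) dy + (6*x*z + 2*y^2) dz; grad f = (3*z^2, 4*y*z, 6*x*z + 2*y^2)

For a 0-form f, d f = (∂f/∂x) dx + (∂f/∂y) dy + (∂f/∂z) dz. The components of the vector representation are exactly the entries of grad f in Cartesian coordinates:
  ∂f/∂x = 3*z^2
  ∂f/∂y = 4*y*z
  ∂f/∂z = 6*x*z + 2*y^2.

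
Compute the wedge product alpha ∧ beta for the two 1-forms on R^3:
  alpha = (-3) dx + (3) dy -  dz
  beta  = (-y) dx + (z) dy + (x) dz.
alpha ∧ beta = (3*y - 3*z) dx ∧ dy + (-3*x - y) dx ∧ dz + (3*x + z) dy ∧ dz

Distribute the wedge, using dx_i ∧ dx_j = -dx_j ∧ dx_i and dx_i ∧ dx_i = 0. For each pair (i, j) with i < j, the coefficient of dx_i ∧ dx_j in alpha ∧ beta is (alpha_i * beta_j - alpha_j * beta_i). Collecting: alpha ∧ beta = (3*y - 3*z) dx ∧ dy + (-3*x - y) dx ∧ dz + (3*x + z) dy ∧ dz.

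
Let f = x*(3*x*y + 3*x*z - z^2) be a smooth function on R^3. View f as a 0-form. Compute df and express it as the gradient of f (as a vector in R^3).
df = (6*x*y + 6*x*z - z^2) dx + (3*x^2) dy + (x*(3*x - 2*z)) dz; grad f = (6*x*y + 6*x*z - z^2, 3*x^2, x*(3*x - 2*z))

For a 0-form f, d f = (∂f/∂x) dx + (∂f/∂y) dy + (∂f/∂z) dz. The components of the vector representation are exactly the entries of grad f in Cartesian coordinates:
  ∂f/∂x = 6*x*y + 6*x*z - z^2
  ∂f/∂y = 3*x^2
  ∂f/∂z = x*(3*x - 2*z).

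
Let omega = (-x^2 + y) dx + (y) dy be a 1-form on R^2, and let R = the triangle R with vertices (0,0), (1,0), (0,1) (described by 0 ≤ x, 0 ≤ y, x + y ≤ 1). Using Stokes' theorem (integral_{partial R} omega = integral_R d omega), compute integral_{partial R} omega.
integral_(partial R) omega = -1/2

Stokes: integral_partial_R omega = integral_R d omega with d omega = (∂Q/∂x - ∂P/∂y) dx ∧ dy.
  ∂Q/∂x = 0
  ∂P/∂y = 1
  integrand = ∂Q/∂x - ∂P/∂y = -1.
Integrating over R: integral_0^1 integral_0^{1-x} (-1) dy dx = -1/2.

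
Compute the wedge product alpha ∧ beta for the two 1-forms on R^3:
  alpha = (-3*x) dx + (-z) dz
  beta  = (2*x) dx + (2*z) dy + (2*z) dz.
alpha ∧ beta = (-6*x*z) dx ∧ dy + (-4*x*z) dx ∧ dz + (2*z^2) dy ∧ dz

Distribute the wedge, using dx_i ∧ dx_j = -dx_j ∧ dx_i and dx_i ∧ dx_i = 0. For each pair (i, j) with i < j, the coefficient of dx_i ∧ dx_j in alpha ∧ beta is (alpha_i * beta_j - alpha_j * beta_i). Collecting: alpha ∧ beta = (-6*x*z) dx ∧ dy + (-4*x*z) dx ∧ dz + (2*z^2) dy ∧ dz.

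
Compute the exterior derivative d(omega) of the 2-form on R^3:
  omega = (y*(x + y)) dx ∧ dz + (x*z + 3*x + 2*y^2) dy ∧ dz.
d(omega) = (-x - 2*y + z + 3) dx ∧ dy ∧ dz

For a 2-form omega = sum_{i<j} g_{ij} dx_i ∧ dx_j, the exterior derivative is
  d(omega) = sum_{i<j} d(g_{ij}) ∧ dx_i ∧ dx_j = sum_{i<j, k} (∂g_{ij}/∂x_k) dx_k ∧ dx_i ∧ dx_j.
Expand each term, using dx_k ∧ dx_i ∧ dx_j = sgn(permutation) dx_{(a)} ∧ dx_{(b)} ∧ dx_{(c)} with (a < b < c) sorted:
  d(y*(x + y)) includes (∂/∂y)(y*(x + y)) dy = (x + 2*y) dy, which multiplied by dx ∧ dz gives (-x - 2*y) dx ∧ dy ∧ dz
  d(x*z + 3*x + 2*y^2) includes (∂/∂x)(x*z + 3*x + 2*y^2) dx = (z + 3) dx, which multiplied by dy ∧ dz gives (z + 3) dx ∧ dy ∧ dz
Collecting like 3-forms: d(omega) = (-x - 2*y + z + 3) dx ∧ dy ∧ dz.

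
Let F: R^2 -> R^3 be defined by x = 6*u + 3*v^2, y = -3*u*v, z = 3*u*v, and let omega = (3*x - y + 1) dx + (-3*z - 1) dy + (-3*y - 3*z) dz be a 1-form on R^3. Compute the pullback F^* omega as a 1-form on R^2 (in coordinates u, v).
F^* omega = (27*u*v^2 + 18*u*v + 108*u + 54*v^2 + 3*v + 6) du + (27*u^2*v + 18*u*v^2 + 108*u*v + 3*u + 54*v^3 + 6*v) dv

Using F^*(f dg) = (f ∘ F) d(g ∘ F), substitute each coordinate x_i by F_i(u, v) in f_i, and replace dx_i by d F_i = (∂F_i/∂u) du + (∂F_i/∂v) dv.
  For the x component: f_1(F) = 3*u*v + 18*u + 9*v^2 + 1; d F_1 = (6) du + (6*v) dv
  For the y component: f_2(F) = -9*u*v - 1; d F_2 = (-3*v) du + (-3*u) dv
  For the z component: f_3(F) = 0; d F_3 = (3*v) du + (3*u) dv
Combining and collecting du, dv coefficients:
  coeff of du: 27*u*v^2 + 18*u*v + 108*u + 54*v^2 + 3*v + 6
  coeff of dv: 27*u^2*v + 18*u*v^2 + 108*u*v + 3*u + 54*v^3 + 6*v
F^* omega = (27*u*v^2 + 18*u*v + 108*u + 54*v^2 + 3*v + 6) du + (27*u^2*v + 18*u*v^2 + 108*u*v + 3*u + 54*v^3 + 6*v) dv.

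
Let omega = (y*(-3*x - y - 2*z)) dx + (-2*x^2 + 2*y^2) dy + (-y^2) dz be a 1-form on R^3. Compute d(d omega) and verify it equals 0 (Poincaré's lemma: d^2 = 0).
d(d omega) = 0

Step 1: d omega = sum_{i<j} (∂f_j/∂x_i - ∂f_i/∂x_j) dx_i ∧ dx_j:
  coeff of dx ∧ dy: -x + 2*y + 2*z
  coeff of dx ∧ dz: 2*y
  coeff of dy ∧ dz: -2*y
Step 2: Apply d again to each 2-form coefficient. The only possible 3-form in R^3 is dx ∧ dy ∧ dz, with coefficient
  ∂(coeff of dy∧dz)/∂x - ∂(coeff of dx∧dz)/∂y + ∂(coeff of dx∧dy)/∂z
  = ∂/∂x (-2*y) - ∂/∂y (2*y) + ∂/∂z (-x + 2*y + 2*z).
Each of these terms simplifies to sums of mixed partials that cancel in pairs. The result is 0 (by equality of mixed partials for smooth functions — Schwarz / Clairaut).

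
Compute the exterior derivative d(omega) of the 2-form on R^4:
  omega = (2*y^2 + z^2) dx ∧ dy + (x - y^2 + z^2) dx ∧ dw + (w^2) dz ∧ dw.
d(omega) = (2*z) dx ∧ dy ∧ dz + (2*y) dx ∧ dy ∧ dw + (-2*z) dx ∧ dz ∧ dw

For a 2-form omega = sum_{i<j} g_{ij} dx_i ∧ dx_j, the exterior derivative is
  d(omega) = sum_{i<j} d(g_{ij}) ∧ dx_i ∧ dx_j = sum_{i<j, k} (∂g_{ij}/∂x_k) dx_k ∧ dx_i ∧ dx_j.
Expand each term, using dx_k ∧ dx_i ∧ dx_j = sgn(permutation) dx_{(a)} ∧ dx_{(b)} ∧ dx_{(c)} with (a < b < c) sorted:
  d(2*y^2 + z^2) includes (∂/∂z)(2*y^2 + z^2) dz = (2*z) dz, which multiplied by dx ∧ dy gives (2*z) dx ∧ dy ∧ dz
  d(x - y^2 + z^2) includes (∂/∂y)(x - y^2 + z^2) dy = (-2*y) dy, which multiplied by dx ∧ dw gives (2*y) dx ∧ dy ∧ dw
  d(x - y^2 + z^2) includes (∂/∂z)(x - y^2 + z^2) dz = (2*z) dz, which multiplied by dx ∧ dw gives (-2*z) dx ∧ dz ∧ dw
Collecting like 3-forms: d(omega) = (2*z) dx ∧ dy ∧ dz + (2*y) dx ∧ dy ∧ dw + (-2*z) dx ∧ dz ∧ dw.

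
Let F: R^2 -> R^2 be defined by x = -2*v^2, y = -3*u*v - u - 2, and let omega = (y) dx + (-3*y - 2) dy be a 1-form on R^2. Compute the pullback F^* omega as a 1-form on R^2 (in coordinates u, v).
F^* omega = (-27*u*v^2 - 18*u*v - 3*u - 12*v - 4) du + (-27*u^2*v - 9*u^2 + 12*u*v^2 + 4*u*v - 12*u + 8*v) dv

Using F^*(f dg) = (f ∘ F) d(g ∘ F), substitute each coordinate x_i by F_i(u, v) in f_i, and replace dx_i by d F_i = (∂F_i/∂u) du + (∂F_i/∂v) dv.
  For the x component: f_1(F) = -3*u*v - u - 2; d F_1 = (0) du + (-4*v) dv
  For the y component: f_2(F) = 9*u*v + 3*u + 4; d F_2 = (-3*v - 1) du + (-3*u) dv
Combining and collecting du, dv coefficients:
  coeff of du: -27*u*v^2 - 18*u*v - 3*u - 12*v - 4
  coeff of dv: -27*u^2*v - 9*u^2 + 12*u*v^2 + 4*u*v - 12*u + 8*v
F^* omega = (-27*u*v^2 - 18*u*v - 3*u - 12*v - 4) du + (-27*u^2*v - 9*u^2 + 12*u*v^2 + 4*u*v - 12*u + 8*v) dv.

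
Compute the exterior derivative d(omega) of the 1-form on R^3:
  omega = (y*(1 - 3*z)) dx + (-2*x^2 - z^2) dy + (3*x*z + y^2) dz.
d(omega) = (-4*x + 3*z - 1) dx ∧ dy + (3*y + 3*z) dx ∧ dz + (2*y + 2*z) dy ∧ dz

For a 1-form omega = sum_i f_i dx_i, the exterior derivative is
  d(omega) = sum_{i < j} (∂f_j/∂x_i - ∂f_i/∂x_j) dx_i ∧ dx_j.
  coefficient of dx ∧ dy: ∂f_2/∂x - ∂f_1/∂y = ∂(-2*x^2 - z^2)/∂x - ∂(y*(1 - 3*z))/∂y = -4*x + 3*z - 1
  coefficient of dx ∧ dz: ∂f_3/∂x - ∂f_1/∂z = ∂(3*x*z + y^2)/∂x - ∂(y*(1 - 3*z))/∂z = 3*y + 3*z
  coefficient of dy ∧ dz: ∂f_3/∂y - ∂f_2/∂z = ∂(3*x*z + y^2)/∂y - ∂(-2*x^2 - z^2)/∂z = 2*y + 2*z
Assembling: d(omega) = (-4*x + 3*z - 1) dx ∧ dy + (3*y + 3*z) dx ∧ dz + (2*y + 2*z) dy ∧ dz.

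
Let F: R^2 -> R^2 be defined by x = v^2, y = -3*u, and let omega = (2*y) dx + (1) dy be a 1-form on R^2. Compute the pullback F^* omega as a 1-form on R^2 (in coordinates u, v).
F^* omega = (-3) du + (-12*u*v) dv

Using F^*(f dg) = (f ∘ F) d(g ∘ F), substitute each coordinate x_i by F_i(u, v) in f_i, and replace dx_i by d F_i = (∂F_i/∂u) du + (∂F_i/∂v) dv.
  For the x component: f_1(F) = -6*u; d F_1 = (0) du + (2*v) dv
  For the y component: f_2(F) = 1; d F_2 = (-3) du + (0) dv
Combining and collecting du, dv coefficients:
  coeff of du: -3
  coeff of dv: -12*u*v
F^* omega = (-3) du + (-12*u*v) dv.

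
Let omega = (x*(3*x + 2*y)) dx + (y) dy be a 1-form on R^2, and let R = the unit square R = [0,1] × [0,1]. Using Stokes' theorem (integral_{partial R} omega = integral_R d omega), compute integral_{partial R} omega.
integral_(partial R) omega = -1

Stokes: integral_partial_R omega = integral_R d omega with d omega = (∂Q/∂x - ∂P/∂y) dx ∧ dy.
  ∂Q/∂x = 0
  ∂P/∂y = 2*x
  integrand = ∂Q/∂x - ∂P/∂y = -2*x.
Integrating over R: integral_0^1 integral_0^1 (-2*x) dx dy = -1.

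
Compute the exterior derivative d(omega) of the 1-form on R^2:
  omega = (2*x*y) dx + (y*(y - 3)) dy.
d(omega) = (-2*x) dx ∧ dy

For a 1-form omega = sum_i f_i dx_i, the exterior derivative is
  d(omega) = sum_{i < j} (∂f_j/∂x_i - ∂f_i/∂x_j) dx_i ∧ dx_j.
  coefficient of dx ∧ dy: ∂f_2/∂x - ∂f_1/∂y = ∂(y*(y - 3))/∂x - ∂(2*x*y)/∂y = -2*x
Assembling: d(omega) = (-2*x) dx ∧ dy.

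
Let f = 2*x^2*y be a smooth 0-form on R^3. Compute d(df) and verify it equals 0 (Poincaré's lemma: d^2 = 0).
d(df) = 0

Step 1: df = sum_i (∂f/∂x_i) dx_i = (4*x*y) dx + (2*x^2) dy + (0) dz.
Step 2: Apply d again. Using the 1-form formula, the coefficient of dx ∧ dy in d(df) is ∂^2 f/∂x ∂y - ∂^2 f/∂y ∂x = (4*x) - (4*x) = 0 (equality of mixed partials for smooth f).
Similarly for dx ∧ dz and dy ∧ dz — all coefficients vanish. So d(df) = 0.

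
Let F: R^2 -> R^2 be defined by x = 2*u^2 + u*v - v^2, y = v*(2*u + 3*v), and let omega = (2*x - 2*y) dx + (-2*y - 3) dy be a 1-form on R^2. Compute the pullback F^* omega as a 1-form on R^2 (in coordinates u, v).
F^* omega = (16*u^3 - 4*u^2*v - 42*u*v^2 - 20*v^3 - 6*v) du + (4*u^3 - 18*u^2*v - 40*u*v^2 - 6*u - 20*v^3 - 18*v) dv

Using F^*(f dg) = (f ∘ F) d(g ∘ F), substitute each coordinate x_i by F_i(u, v) in f_i, and replace dx_i by d F_i = (∂F_i/∂u) du + (∂F_i/∂v) dv.
  For the x component: f_1(F) = 4*u^2 - 2*u*v - 8*v^2; d F_1 = (4*u + v) du + (u - 2*v) dv
  For the y component: f_2(F) = -4*u*v - 6*v^2 - 3; d F_2 = (2*v) du + (2*u + 6*v) dv
Combining and collecting du, dv coefficients:
  coeff of du: 16*u^3 - 4*u^2*v - 42*u*v^2 - 20*v^3 - 6*v
  coeff of dv: 4*u^3 - 18*u^2*v - 40*u*v^2 - 6*u - 20*v^3 - 18*v
F^* omega = (16*u^3 - 4*u^2*v - 42*u*v^2 - 20*v^3 - 6*v) du + (4*u^3 - 18*u^2*v - 40*u*v^2 - 6*u - 20*v^3 - 18*v) dv.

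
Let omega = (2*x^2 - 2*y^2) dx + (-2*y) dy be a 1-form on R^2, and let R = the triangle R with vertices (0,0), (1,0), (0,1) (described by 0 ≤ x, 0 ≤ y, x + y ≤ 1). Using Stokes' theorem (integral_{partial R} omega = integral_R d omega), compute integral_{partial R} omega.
integral_(partial R) omega = 2/3

Stokes: integral_partial_R omega = integral_R d omega with d omega = (∂Q/∂x - ∂P/∂y) dx ∧ dy.
  ∂Q/∂x = 0
  ∂P/∂y = -4*y
  integrand = ∂Q/∂x - ∂P/∂y = 4*y.
Integrating over R: integral_0^1 integral_0^{1-x} (4*y) dy dx = 2/3.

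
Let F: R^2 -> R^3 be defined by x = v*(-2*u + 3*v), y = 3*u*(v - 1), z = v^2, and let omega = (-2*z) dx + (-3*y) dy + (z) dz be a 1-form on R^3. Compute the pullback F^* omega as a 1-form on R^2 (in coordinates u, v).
F^* omega = (-27*u*v^2 + 54*u*v - 27*u + 4*v^3) du + (-27*u^2*v + 27*u^2 + 4*u*v^2 - 10*v^3) dv

Using F^*(f dg) = (f ∘ F) d(g ∘ F), substitute each coordinate x_i by F_i(u, v) in f_i, and replace dx_i by d F_i = (∂F_i/∂u) du + (∂F_i/∂v) dv.
  For the x component: f_1(F) = -2*v^2; d F_1 = (-2*v) du + (-2*u + 6*v) dv
  For the y component: f_2(F) = 9*u*(1 - v); d F_2 = (3*v - 3) du + (3*u) dv
  For the z component: f_3(F) = v^2; d F_3 = (0) du + (2*v) dv
Combining and collecting du, dv coefficients:
  coeff of du: -27*u*v^2 + 54*u*v - 27*u + 4*v^3
  coeff of dv: -27*u^2*v + 27*u^2 + 4*u*v^2 - 10*v^3
F^* omega = (-27*u*v^2 + 54*u*v - 27*u + 4*v^3) du + (-27*u^2*v + 27*u^2 + 4*u*v^2 - 10*v^3) dv.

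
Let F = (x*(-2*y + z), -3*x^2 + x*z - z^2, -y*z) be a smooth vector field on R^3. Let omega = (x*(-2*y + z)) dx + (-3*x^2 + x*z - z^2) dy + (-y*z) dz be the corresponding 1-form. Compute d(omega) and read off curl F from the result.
d(omega) = (-x + z) dy ∧ dz + (x) dz ∧ dx + (-4*x + z) dx ∧ dy; curl F = (-x + z, x, -4*x + z)

d omega = sum_{i<j} (∂f_j/∂x_i - ∂f_i/∂x_j) dx_i ∧ dx_j. Under the identification (dy ∧ dz, dz ∧ dx, dx ∧ dy) ↔ (e_x, e_y, e_z), the coefficients are exactly the components of curl F. Compute:
  ∂R/∂y - ∂Q/∂z = (-z) - (x - 2*z) = -x + z
  ∂P/∂z - ∂R/∂x = (x) - (0) = x
  ∂Q/∂x - ∂P/∂y = (-6*x + z) - (-2*x) = -4*x + z.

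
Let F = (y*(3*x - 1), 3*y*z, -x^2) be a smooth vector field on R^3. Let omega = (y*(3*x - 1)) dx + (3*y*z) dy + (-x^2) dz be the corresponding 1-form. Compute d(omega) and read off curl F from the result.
d(omega) = (-3*y) dy ∧ dz + (2*x) dz ∧ dx + (1 - 3*x) dx ∧ dy; curl F = (-3*y, 2*x, 1 - 3*x)

d omega = sum_{i<j} (∂f_j/∂x_i - ∂f_i/∂x_j) dx_i ∧ dx_j. Under the identification (dy ∧ dz, dz ∧ dx, dx ∧ dy) ↔ (e_x, e_y, e_z), the coefficients are exactly the components of curl F. Compute:
  ∂R/∂y - ∂Q/∂z = (0) - (3*y) = -3*y
  ∂P/∂z - ∂R/∂x = (0) - (-2*x) = 2*x
  ∂Q/∂x - ∂P/∂y = (0) - (3*x - 1) = 1 - 3*x.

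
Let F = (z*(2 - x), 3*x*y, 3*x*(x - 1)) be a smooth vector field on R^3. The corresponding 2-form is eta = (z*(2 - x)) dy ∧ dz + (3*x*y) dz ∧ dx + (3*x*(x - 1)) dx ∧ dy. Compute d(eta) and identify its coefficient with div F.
d(eta) = (3*x - z) dx ∧ dy ∧ dz; div F = 3*x - z

For a 2-form in R^3 of the form above, applying d gives a 3-form with coefficient ∂P/∂x + ∂Q/∂y + ∂R/∂z:
  ∂P/∂x = -z
  ∂Q/∂y = 3*x
  ∂R/∂z = 0
Sum = 3*x - z, which is exactly div F.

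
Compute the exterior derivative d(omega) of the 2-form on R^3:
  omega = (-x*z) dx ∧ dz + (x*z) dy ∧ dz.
d(omega) = (z) dx ∧ dy ∧ dz

For a 2-form omega = sum_{i<j} g_{ij} dx_i ∧ dx_j, the exterior derivative is
  d(omega) = sum_{i<j} d(g_{ij}) ∧ dx_i ∧ dx_j = sum_{i<j, k} (∂g_{ij}/∂x_k) dx_k ∧ dx_i ∧ dx_j.
Expand each term, using dx_k ∧ dx_i ∧ dx_j = sgn(permutation) dx_{(a)} ∧ dx_{(b)} ∧ dx_{(c)} with (a < b < c) sorted:
  d(x*z) includes (∂/∂x)(x*z) dx = (z) dx, which multiplied by dy ∧ dz gives (z) dx ∧ dy ∧ dz
Collecting like 3-forms: d(omega) = (z) dx ∧ dy ∧ dz.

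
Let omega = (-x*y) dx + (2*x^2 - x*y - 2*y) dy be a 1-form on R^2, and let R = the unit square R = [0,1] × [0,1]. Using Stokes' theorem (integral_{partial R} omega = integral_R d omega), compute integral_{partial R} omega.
integral_(partial R) omega = 2

Stokes: integral_partial_R omega = integral_R d omega with d omega = (∂Q/∂x - ∂P/∂y) dx ∧ dy.
  ∂Q/∂x = 4*x - y
  ∂P/∂y = -x
  integrand = ∂Q/∂x - ∂P/∂y = 5*x - y.
Integrating over R: integral_0^1 integral_0^1 (5*x - y) dx dy = 2.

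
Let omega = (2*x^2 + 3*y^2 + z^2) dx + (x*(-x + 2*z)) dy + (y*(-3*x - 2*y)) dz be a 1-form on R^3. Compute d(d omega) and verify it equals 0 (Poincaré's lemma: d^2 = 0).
d(d omega) = 0

Step 1: d omega = sum_{i<j} (∂f_j/∂x_i - ∂f_i/∂x_j) dx_i ∧ dx_j:
  coeff of dx ∧ dy: -2*x - 6*y + 2*z
  coeff of dx ∧ dz: -3*y - 2*z
  coeff of dy ∧ dz: -5*x - 4*y
Step 2: Apply d again to each 2-form coefficient. The only possible 3-form in R^3 is dx ∧ dy ∧ dz, with coefficient
  ∂(coeff of dy∧dz)/∂x - ∂(coeff of dx∧dz)/∂y + ∂(coeff of dx∧dy)/∂z
  = ∂/∂x (-5*x - 4*y) - ∂/∂y (-3*y - 2*z) + ∂/∂z (-2*x - 6*y + 2*z).
Each of these terms simplifies to sums of mixed partials that cancel in pairs. The result is 0 (by equality of mixed partials for smooth functions — Schwarz / Clairaut).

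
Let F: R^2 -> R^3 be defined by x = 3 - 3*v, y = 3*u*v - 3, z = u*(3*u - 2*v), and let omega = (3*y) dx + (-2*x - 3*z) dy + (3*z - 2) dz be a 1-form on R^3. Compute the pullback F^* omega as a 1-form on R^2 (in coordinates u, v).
F^* omega = (54*u^3 - 81*u^2*v + 30*u*v^2 - 12*u + 18*v^2 - 14*v) du + (-45*u^3 + 30*u^2*v - 9*u*v - 14*u + 27) dv

Using F^*(f dg) = (f ∘ F) d(g ∘ F), substitute each coordinate x_i by F_i(u, v) in f_i, and replace dx_i by d F_i = (∂F_i/∂u) du + (∂F_i/∂v) dv.
  For the x component: f_1(F) = 9*u*v - 9; d F_1 = (0) du + (-3) dv
  For the y component: f_2(F) = -9*u^2 + 6*u*v + 6*v - 6; d F_2 = (3*v) du + (3*u) dv
  For the z component: f_3(F) = 9*u^2 - 6*u*v - 2; d F_3 = (6*u - 2*v) du + (-2*u) dv
Combining and collecting du, dv coefficients:
  coeff of du: 54*u^3 - 81*u^2*v + 30*u*v^2 - 12*u + 18*v^2 - 14*v
  coeff of dv: -45*u^3 + 30*u^2*v - 9*u*v - 14*u + 27
F^* omega = (54*u^3 - 81*u^2*v + 30*u*v^2 - 12*u + 18*v^2 - 14*v) du + (-45*u^3 + 30*u^2*v - 9*u*v - 14*u + 27) dv.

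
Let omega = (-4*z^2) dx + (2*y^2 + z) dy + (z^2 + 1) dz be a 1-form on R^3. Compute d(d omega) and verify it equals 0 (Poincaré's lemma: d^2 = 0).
d(d omega) = 0

Step 1: d omega = sum_{i<j} (∂f_j/∂x_i - ∂f_i/∂x_j) dx_i ∧ dx_j:
  coeff of dx ∧ dy: 0
  coeff of dx ∧ dz: 8*z
  coeff of dy ∧ dz: -1
Step 2: Apply d again to each 2-form coefficient. The only possible 3-form in R^3 is dx ∧ dy ∧ dz, with coefficient
  ∂(coeff of dy∧dz)/∂x - ∂(coeff of dx∧dz)/∂y + ∂(coeff of dx∧dy)/∂z
  = ∂/∂x (-1) - ∂/∂y (8*z) + ∂/∂z (0).
Each of these terms simplifies to sums of mixed partials that cancel in pairs. The result is 0 (by equality of mixed partials for smooth functions — Schwarz / Clairaut).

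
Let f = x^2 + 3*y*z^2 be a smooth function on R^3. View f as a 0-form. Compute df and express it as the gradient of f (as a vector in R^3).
df = (2*x) dx + (3*z^2) dy + (6*y*z) dz; grad f = (2*x, 3*z^2, 6*y*z)

For a 0-form f, d f = (∂f/∂x) dx + (∂f/∂y) dy + (∂f/∂z) dz. The components of the vector representation are exactly the entries of grad f in Cartesian coordinates:
  ∂f/∂x = 2*x
  ∂f/∂y = 3*z^2
  ∂f/∂z = 6*y*z.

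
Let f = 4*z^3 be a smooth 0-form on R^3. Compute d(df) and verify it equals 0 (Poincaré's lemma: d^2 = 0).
d(df) = 0

Step 1: df = sum_i (∂f/∂x_i) dx_i = (0) dx + (0) dy + (12*z^2) dz.
Step 2: Apply d again. Using the 1-form formula, the coefficient of dx ∧ dy in d(df) is ∂^2 f/∂x ∂y - ∂^2 f/∂y ∂x = (0) - (0) = 0 (equality of mixed partials for smooth f).
Similarly for dx ∧ dz and dy ∧ dz — all coefficients vanish. So d(df) = 0.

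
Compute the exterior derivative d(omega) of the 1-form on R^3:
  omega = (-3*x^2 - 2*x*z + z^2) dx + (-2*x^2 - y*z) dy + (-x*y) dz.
d(omega) = (-4*x) dx ∧ dy + (2*x - y - 2*z) dx ∧ dz + (-x + y) dy ∧ dz

For a 1-form omega = sum_i f_i dx_i, the exterior derivative is
  d(omega) = sum_{i < j} (∂f_j/∂x_i - ∂f_i/∂x_j) dx_i ∧ dx_j.
  coefficient of dx ∧ dy: ∂f_2/∂x - ∂f_1/∂y = ∂(-2*x^2 - y*z)/∂x - ∂(-3*x^2 - 2*x*z + z^2)/∂y = -4*x
  coefficient of dx ∧ dz: ∂f_3/∂x - ∂f_1/∂z = ∂(-x*y)/∂x - ∂(-3*x^2 - 2*x*z + z^2)/∂z = 2*x - y - 2*z
  coefficient of dy ∧ dz: ∂f_3/∂y - ∂f_2/∂z = ∂(-x*y)/∂y - ∂(-2*x^2 - y*z)/∂z = -x + y
Assembling: d(omega) = (-4*x) dx ∧ dy + (2*x - y - 2*z) dx ∧ dz + (-x + y) dy ∧ dz.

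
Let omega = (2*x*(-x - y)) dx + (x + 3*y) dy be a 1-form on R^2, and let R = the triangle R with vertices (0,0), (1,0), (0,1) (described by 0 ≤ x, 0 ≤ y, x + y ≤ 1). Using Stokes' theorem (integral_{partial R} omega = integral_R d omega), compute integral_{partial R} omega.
integral_(partial R) omega = 5/6

Stokes: integral_partial_R omega = integral_R d omega with d omega = (∂Q/∂x - ∂P/∂y) dx ∧ dy.
  ∂Q/∂x = 1
  ∂P/∂y = -2*x
  integrand = ∂Q/∂x - ∂P/∂y = 2*x + 1.
Integrating over R: integral_0^1 integral_0^{1-x} (2*x + 1) dy dx = 5/6.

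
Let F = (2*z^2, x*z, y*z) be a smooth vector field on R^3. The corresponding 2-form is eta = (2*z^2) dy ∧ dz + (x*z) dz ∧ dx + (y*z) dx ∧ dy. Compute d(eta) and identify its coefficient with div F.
d(eta) = (y) dx ∧ dy ∧ dz; div F = y

For a 2-form in R^3 of the form above, applying d gives a 3-form with coefficient ∂P/∂x + ∂Q/∂y + ∂R/∂z:
  ∂P/∂x = 0
  ∂Q/∂y = 0
  ∂R/∂z = y
Sum = y, which is exactly div F.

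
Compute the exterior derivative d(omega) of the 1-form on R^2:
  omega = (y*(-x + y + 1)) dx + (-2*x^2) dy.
d(omega) = (-3*x - 2*y - 1) dx ∧ dy

For a 1-form omega = sum_i f_i dx_i, the exterior derivative is
  d(omega) = sum_{i < j} (∂f_j/∂x_i - ∂f_i/∂x_j) dx_i ∧ dx_j.
  coefficient of dx ∧ dy: ∂f_2/∂x - ∂f_1/∂y = ∂(-2*x^2)/∂x - ∂(y*(-x + y + 1))/∂y = -3*x - 2*y - 1
Assembling: d(omega) = (-3*x - 2*y - 1) dx ∧ dy.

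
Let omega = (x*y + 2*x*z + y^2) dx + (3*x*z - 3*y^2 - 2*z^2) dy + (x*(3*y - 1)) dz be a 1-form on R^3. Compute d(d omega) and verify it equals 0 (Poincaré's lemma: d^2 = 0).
d(d omega) = 0

Step 1: d omega = sum_{i<j} (∂f_j/∂x_i - ∂f_i/∂x_j) dx_i ∧ dx_j:
  coeff of dx ∧ dy: -x - 2*y + 3*z
  coeff of dx ∧ dz: -2*x + 3*y - 1
  coeff of dy ∧ dz: 4*z
Step 2: Apply d again to each 2-form coefficient. The only possible 3-form in R^3 is dx ∧ dy ∧ dz, with coefficient
  ∂(coeff of dy∧dz)/∂x - ∂(coeff of dx∧dz)/∂y + ∂(coeff of dx∧dy)/∂z
  = ∂/∂x (4*z) - ∂/∂y (-2*x + 3*y - 1) + ∂/∂z (-x - 2*y + 3*z).
Each of these terms simplifies to sums of mixed partials that cancel in pairs. The result is 0 (by equality of mixed partials for smooth functions — Schwarz / Clairaut).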